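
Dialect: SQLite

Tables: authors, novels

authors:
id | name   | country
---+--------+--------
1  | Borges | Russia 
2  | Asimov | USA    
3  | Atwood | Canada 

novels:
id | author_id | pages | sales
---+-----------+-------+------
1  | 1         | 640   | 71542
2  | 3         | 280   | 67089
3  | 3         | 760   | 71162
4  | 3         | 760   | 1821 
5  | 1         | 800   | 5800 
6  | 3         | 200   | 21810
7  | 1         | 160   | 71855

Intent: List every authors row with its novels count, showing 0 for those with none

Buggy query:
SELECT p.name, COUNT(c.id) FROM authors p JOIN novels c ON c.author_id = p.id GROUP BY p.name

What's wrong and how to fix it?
Bug: An inner join excludes parents with zero children

Fix: Use LEFT JOIN so parents without children still appear (COUNT(c.id) gives 0)

Corrected query:
SELECT p.name, COUNT(c.id) FROM authors p LEFT JOIN novels c ON c.author_id = p.id GROUP BY p.name

Result:
name   | COUNT(c.id)
-------+------------
Asimov | 0          
Atwood | 4          
Borges | 3          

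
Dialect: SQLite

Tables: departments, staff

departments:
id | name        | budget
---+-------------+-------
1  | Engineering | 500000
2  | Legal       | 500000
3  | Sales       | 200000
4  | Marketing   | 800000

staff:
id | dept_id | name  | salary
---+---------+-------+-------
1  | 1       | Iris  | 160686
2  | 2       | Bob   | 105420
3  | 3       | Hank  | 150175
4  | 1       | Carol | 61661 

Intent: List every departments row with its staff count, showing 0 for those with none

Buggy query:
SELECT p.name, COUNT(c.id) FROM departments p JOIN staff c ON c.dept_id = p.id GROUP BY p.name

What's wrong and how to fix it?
Bug: INNER JOIN drops departments rows that have no matching staff rows

Fix: Switch to LEFT JOIN to retain unmatched parent rows

Corrected query:
SELECT p.name, COUNT(c.id) FROM departments p LEFT JOIN staff c ON c.dept_id = p.id GROUP BY p.name

Result:
name        | COUNT(c.id)
------------+------------
Engineering | 2          
Legal       | 1          
Marketing   | 0          
Sales       | 1          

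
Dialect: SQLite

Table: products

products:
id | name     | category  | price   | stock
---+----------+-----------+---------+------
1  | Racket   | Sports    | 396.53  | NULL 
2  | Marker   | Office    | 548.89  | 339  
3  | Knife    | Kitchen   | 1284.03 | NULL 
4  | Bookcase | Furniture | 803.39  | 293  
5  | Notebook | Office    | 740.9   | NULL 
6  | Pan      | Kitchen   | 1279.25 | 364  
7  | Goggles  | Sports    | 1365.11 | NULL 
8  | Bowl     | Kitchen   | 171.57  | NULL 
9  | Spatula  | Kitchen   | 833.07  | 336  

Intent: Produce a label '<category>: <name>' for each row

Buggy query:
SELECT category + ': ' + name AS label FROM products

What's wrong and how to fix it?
Bug: '+' is numeric addition; on text columns SQLite converts them to 0 instead of concatenating

Fix: Replace + with || to concatenate text

Corrected query:
SELECT category || ': ' || name AS label FROM products

Result:
label              
-------------------
Sports: Racket     
Office: Marker     
Kitchen: Knife     
Furniture: Bookcase
Office: Notebook   
Kitchen: Pan       
Sports: Goggles    
Kitchen: Bowl      
Kitchen: Spatula   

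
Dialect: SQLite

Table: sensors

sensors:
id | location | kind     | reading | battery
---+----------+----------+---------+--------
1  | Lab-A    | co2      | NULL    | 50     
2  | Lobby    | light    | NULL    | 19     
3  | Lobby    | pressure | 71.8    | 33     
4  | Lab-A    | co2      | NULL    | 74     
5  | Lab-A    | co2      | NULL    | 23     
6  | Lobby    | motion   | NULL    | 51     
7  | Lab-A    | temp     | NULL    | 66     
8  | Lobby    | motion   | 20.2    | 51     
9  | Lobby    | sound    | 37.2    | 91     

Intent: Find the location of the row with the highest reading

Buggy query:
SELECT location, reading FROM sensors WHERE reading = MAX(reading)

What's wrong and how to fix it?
Bug: WHERE is evaluated per row; an aggregate over the whole table isn't defined there

Fix: Wrap MAX in a scalar subquery so WHERE compares against a single value

Corrected query:
SELECT location, reading FROM sensors WHERE reading = (SELECT MAX(reading) FROM sensors)

Result:
location | reading
---------+--------
Lobby    | 71.8   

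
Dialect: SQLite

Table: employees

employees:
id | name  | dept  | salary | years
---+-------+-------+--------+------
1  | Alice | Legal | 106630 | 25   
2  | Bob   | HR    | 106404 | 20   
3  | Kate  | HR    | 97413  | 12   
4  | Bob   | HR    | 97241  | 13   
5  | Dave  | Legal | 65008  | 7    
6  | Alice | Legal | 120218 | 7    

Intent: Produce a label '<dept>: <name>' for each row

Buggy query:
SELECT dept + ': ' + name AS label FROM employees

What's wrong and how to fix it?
Bug: SQLite uses || for string concatenation; + coerces text to numbers (yielding 0)

Fix: Use the || operator for string concatenation

Corrected query:
SELECT dept || ': ' || name AS label FROM employees

Result:
label       
------------
Legal: Alice
HR: Bob     
HR: Kate    
HR: Bob     
Legal: Dave 
Legal: Alice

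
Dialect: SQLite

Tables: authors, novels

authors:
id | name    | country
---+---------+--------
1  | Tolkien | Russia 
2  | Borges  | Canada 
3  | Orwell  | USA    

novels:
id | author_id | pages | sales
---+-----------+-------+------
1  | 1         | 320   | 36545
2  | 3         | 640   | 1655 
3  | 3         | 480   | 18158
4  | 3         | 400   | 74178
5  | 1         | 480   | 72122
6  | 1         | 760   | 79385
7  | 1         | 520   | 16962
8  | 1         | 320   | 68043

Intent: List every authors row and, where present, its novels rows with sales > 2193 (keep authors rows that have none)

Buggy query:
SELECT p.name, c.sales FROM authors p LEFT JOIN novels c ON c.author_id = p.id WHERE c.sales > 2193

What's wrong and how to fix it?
Bug: A WHERE condition on the right-hand table after LEFT JOIN drops unmatched parents

Fix: Put 'c.sales > 2193' in the JOIN's ON clause instead of WHERE

Corrected query:
SELECT p.name, c.sales FROM authors p LEFT JOIN novels c ON c.author_id = p.id AND c.sales > 2193

Result:
name    | sales
--------+------
Tolkien | 16962
Tolkien | 36545
Tolkien | 68043
Tolkien | 72122
Tolkien | 79385
Borges  | NULL 
Orwell  | 18158
Orwell  | 74178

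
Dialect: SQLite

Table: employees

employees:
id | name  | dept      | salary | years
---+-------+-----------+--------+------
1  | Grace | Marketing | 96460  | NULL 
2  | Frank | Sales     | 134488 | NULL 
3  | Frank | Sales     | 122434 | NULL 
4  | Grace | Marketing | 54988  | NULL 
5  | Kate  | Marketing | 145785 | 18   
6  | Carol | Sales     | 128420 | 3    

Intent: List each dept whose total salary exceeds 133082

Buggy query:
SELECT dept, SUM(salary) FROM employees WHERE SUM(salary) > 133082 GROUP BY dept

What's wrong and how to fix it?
Bug: SUM(salary) is an aggregate, but WHERE filters rows before aggregation

Fix: Move the aggregate condition to a HAVING clause

Corrected query:
SELECT dept, SUM(salary) FROM employees GROUP BY dept HAVING SUM(salary) > 133082

Result:
dept      | SUM(salary)
----------+------------
Marketing | 297233     
Sales     | 385342     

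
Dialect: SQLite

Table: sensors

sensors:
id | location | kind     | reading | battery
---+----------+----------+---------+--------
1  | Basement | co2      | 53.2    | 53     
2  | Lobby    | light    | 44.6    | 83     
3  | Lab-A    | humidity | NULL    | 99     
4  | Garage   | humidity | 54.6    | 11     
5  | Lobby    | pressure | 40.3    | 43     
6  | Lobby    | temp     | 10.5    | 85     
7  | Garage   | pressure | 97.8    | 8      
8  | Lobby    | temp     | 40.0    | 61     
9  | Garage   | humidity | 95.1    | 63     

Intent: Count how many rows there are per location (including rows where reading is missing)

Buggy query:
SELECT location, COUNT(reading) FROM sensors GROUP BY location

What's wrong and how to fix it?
Bug: COUNT(column) counts non-NULL values only; rows with NULL reading aren't counted

Fix: Use COUNT(*) to count all rows regardless of NULL

Corrected query:
SELECT location, COUNT(*) FROM sensors GROUP BY location

Result:
location | COUNT(*)
---------+---------
Basement | 1       
Garage   | 3       
Lab-A    | 1       
Lobby    | 4       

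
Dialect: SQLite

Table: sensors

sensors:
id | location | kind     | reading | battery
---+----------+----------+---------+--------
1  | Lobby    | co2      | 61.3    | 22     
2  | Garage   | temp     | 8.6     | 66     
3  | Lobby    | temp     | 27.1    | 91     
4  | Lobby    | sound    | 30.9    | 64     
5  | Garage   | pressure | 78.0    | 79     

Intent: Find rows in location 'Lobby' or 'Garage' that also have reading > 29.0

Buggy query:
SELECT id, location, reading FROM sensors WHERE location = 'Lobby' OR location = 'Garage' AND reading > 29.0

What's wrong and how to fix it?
Bug: Without parentheses, AND is evaluated before OR, so the reading filter only applies to the 'Garage' branch

Fix: Group the OR with parentheses (or use IN), then AND the threshold

Corrected query:
SELECT id, location, reading FROM sensors WHERE (location = 'Lobby' OR location = 'Garage') AND reading > 29.0

Result:
id | location | reading
---+----------+--------
1  | Lobby    | 61.3   
4  | Lobby    | 30.9   
5  | Garage   | 78     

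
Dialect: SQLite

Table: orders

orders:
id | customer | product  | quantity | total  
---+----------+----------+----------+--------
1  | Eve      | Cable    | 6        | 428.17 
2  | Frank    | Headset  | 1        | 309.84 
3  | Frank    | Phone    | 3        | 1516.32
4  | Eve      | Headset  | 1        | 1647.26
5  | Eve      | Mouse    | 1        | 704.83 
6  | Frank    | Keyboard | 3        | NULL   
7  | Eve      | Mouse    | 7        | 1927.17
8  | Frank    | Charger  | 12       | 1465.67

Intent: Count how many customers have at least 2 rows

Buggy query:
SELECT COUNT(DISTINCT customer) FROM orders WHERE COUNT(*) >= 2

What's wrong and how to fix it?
Bug: WHERE filters individual rows, not groups, so a group-level COUNT is invalid there

Fix: Use a subquery that GROUPs and filters with HAVING, then count its rows

Corrected query:
SELECT COUNT(*) FROM (SELECT customer FROM orders GROUP BY customer HAVING COUNT(*) >= 2)

Result:
COUNT(*)
--------
2       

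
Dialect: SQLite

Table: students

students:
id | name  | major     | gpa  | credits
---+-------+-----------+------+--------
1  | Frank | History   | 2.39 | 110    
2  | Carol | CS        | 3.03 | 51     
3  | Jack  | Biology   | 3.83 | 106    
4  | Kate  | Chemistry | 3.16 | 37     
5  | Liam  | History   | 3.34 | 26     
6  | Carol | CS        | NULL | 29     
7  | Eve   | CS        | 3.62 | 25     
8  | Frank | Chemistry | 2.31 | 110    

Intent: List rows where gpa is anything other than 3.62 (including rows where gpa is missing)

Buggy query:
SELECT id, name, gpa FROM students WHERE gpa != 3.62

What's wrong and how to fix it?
Bug: 'gpa != 3.62' is unknown when gpa is NULL, so NULL rows are silently excluded

Fix: Add an explicit OR gpa IS NULL to include the missing-value rows

Corrected query:
SELECT id, name, gpa FROM students WHERE gpa != 3.62 OR gpa IS NULL

Result:
id | name  | gpa 
---+-------+-----
1  | Frank | 2.39
2  | Carol | 3.03
3  | Jack  | 3.83
4  | Kate  | 3.16
5  | Liam  | 3.34
6  | Carol | NULL
8  | Frank | 2.31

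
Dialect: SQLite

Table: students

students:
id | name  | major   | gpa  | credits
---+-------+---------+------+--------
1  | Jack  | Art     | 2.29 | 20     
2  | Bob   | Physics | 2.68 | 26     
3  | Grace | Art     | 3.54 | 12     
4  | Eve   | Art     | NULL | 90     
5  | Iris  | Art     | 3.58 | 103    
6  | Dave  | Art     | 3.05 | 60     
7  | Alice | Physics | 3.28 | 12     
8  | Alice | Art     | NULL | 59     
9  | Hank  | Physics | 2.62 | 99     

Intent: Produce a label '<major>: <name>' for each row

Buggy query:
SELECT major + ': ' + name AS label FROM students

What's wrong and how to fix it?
Bug: '+' is numeric addition; on text columns SQLite converts them to 0 instead of concatenating

Fix: Replace + with || to concatenate text

Corrected query:
SELECT major || ': ' || name AS label FROM students

Result:
label         
--------------
Art: Jack     
Physics: Bob  
Art: Grace    
Art: Eve      
Art: Iris     
Art: Dave     
Physics: Alice
Art: Alice    
Physics: Hank 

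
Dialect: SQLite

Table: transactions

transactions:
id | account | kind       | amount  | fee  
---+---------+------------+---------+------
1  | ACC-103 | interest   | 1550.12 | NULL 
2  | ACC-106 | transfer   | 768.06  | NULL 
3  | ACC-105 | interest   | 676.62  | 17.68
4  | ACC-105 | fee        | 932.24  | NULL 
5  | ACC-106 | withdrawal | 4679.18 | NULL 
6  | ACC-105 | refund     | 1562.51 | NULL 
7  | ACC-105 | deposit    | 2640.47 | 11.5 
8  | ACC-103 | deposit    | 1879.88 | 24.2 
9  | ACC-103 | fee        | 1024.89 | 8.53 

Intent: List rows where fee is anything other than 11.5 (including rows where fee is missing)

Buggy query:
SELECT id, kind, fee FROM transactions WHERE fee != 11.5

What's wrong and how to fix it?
Bug: 'fee != 11.5' is unknown when fee is NULL, so NULL rows are silently excluded

Fix: Handle NULL separately with IS NULL alongside the inequality

Corrected query:
SELECT id, kind, fee FROM transactions WHERE fee != 11.5 OR fee IS NULL

Result:
id | kind       | fee  
---+------------+------
1  | interest   | NULL 
2  | transfer   | NULL 
3  | interest   | 17.68
4  | fee        | NULL 
5  | withdrawal | NULL 
6  | refund     | NULL 
8  | deposit    | 24.2 
9  | fee        | 8.53 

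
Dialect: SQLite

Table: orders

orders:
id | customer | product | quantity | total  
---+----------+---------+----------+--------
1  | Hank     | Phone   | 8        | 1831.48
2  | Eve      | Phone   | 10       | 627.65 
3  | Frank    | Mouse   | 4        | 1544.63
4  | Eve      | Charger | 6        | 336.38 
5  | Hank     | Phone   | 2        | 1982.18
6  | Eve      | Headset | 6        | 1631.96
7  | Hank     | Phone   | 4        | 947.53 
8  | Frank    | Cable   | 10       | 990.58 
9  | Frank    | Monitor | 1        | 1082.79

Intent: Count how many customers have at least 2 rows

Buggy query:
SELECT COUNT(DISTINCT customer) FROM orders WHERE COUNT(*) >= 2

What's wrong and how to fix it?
Bug: COUNT(*) cannot appear in WHERE; the per-group count doesn't exist yet

Fix: Use a subquery that GROUPs and filters with HAVING, then count its rows

Corrected query:
SELECT COUNT(*) FROM (SELECT customer FROM orders GROUP BY customer HAVING COUNT(*) >= 2)

Result:
COUNT(*)
--------
3       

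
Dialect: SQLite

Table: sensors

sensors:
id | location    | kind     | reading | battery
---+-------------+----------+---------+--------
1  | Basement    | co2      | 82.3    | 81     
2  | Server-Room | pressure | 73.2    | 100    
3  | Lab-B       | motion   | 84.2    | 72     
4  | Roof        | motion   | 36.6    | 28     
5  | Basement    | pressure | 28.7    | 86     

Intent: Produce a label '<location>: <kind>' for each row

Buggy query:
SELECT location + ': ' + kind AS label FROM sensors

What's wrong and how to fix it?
Bug: SQLite uses || for string concatenation; + coerces text to numbers (yielding 0)

Fix: Replace + with || to concatenate text

Corrected query:
SELECT location || ': ' || kind AS label FROM sensors

Result:
label                
---------------------
Basement: co2        
Server-Room: pressure
Lab-B: motion        
Roof: motion         
Basement: pressure   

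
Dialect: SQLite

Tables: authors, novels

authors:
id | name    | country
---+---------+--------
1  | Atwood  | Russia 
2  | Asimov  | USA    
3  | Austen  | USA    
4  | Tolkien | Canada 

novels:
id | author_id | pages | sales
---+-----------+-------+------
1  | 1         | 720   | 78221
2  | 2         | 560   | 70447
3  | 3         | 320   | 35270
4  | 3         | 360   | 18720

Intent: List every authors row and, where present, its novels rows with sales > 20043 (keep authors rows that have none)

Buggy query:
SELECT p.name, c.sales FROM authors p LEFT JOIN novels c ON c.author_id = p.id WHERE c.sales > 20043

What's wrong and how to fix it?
Bug: Filtering c.sales in WHERE discards the NULL rows produced by LEFT JOIN, turning it into an inner join

Fix: Move the right-table condition into the ON clause so unmatched parents are kept

Corrected query:
SELECT p.name, c.sales FROM authors p LEFT JOIN novels c ON c.author_id = p.id AND c.sales > 20043

Result:
name    | sales
--------+------
Atwood  | 78221
Asimov  | 70447
Austen  | 35270
Tolkien | NULL 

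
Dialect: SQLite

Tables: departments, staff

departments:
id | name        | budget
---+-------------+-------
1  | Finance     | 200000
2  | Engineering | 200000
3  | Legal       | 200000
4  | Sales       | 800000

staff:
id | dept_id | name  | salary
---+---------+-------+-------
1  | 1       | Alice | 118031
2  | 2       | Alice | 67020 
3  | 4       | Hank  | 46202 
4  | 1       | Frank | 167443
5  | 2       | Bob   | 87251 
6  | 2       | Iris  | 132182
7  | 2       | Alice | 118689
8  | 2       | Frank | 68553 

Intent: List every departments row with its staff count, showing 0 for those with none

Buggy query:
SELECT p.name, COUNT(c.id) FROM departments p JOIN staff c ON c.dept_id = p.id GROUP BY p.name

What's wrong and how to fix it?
Bug: An inner join excludes parents with zero children

Fix: Use LEFT JOIN so parents without children still appear (COUNT(c.id) gives 0)

Corrected query:
SELECT p.name, COUNT(c.id) FROM departments p LEFT JOIN staff c ON c.dept_id = p.id GROUP BY p.name

Result:
name        | COUNT(c.id)
------------+------------
Engineering | 5          
Finance     | 2          
Legal       | 0          
Sales       | 1          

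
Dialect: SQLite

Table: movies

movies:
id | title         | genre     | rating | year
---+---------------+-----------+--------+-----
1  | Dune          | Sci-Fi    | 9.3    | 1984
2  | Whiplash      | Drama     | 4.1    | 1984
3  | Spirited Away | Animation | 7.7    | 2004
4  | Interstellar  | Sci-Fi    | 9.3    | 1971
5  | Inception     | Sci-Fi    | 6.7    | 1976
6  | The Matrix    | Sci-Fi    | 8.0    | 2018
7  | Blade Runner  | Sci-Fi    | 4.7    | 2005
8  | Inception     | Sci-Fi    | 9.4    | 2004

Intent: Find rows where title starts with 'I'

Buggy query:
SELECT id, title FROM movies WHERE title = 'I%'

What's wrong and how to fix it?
Bug: Wildcards only work with LIKE; '=' treats '%' as a literal character

Fix: Replace '=' with LIKE so 'I%' is treated as a pattern

Corrected query:
SELECT id, title FROM movies WHERE title LIKE 'I%'

Result:
id | title       
---+-------------
4  | Interstellar
5  | Inception   
8  | Inception   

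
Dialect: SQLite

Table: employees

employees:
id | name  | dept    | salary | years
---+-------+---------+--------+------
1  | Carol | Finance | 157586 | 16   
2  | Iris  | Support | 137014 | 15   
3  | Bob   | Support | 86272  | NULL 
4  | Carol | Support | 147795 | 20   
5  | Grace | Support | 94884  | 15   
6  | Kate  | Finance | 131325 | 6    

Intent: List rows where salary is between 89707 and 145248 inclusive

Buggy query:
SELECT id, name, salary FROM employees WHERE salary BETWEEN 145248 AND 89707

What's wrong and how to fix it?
Bug: BETWEEN expects the lower bound first; with 145248 AND 89707 the range is empty

Fix: Write BETWEEN 89707 AND 145248

Corrected query:
SELECT id, name, salary FROM employees WHERE salary BETWEEN 89707 AND 145248

Result:
id | name  | salary
---+-------+-------
2  | Iris  | 137014
5  | Grace | 94884 
6  | Kate  | 131325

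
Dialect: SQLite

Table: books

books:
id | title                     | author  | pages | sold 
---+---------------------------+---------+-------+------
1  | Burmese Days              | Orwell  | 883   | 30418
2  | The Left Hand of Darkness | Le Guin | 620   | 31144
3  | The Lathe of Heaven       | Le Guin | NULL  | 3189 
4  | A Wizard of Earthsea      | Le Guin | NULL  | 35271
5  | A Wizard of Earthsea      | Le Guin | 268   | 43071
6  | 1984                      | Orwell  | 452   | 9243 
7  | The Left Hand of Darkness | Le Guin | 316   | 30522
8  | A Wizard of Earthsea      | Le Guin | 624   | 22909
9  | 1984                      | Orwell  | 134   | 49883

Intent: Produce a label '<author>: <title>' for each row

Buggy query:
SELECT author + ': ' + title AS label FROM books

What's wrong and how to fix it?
Bug: '+' is numeric addition; on text columns SQLite converts them to 0 instead of concatenating

Fix: Use the || operator for string concatenation

Corrected query:
SELECT author || ': ' || title AS label FROM books

Result:
label                             
----------------------------------
Orwell: Burmese Days              
Le Guin: The Left Hand of Darkness
Le Guin: The Lathe of Heaven      
Le Guin: A Wizard of Earthsea     
Le Guin: A Wizard of Earthsea     
Orwell: 1984                      
Le Guin: The Left Hand of Darkness
Le Guin: A Wizard of Earthsea     
Orwell: 1984                      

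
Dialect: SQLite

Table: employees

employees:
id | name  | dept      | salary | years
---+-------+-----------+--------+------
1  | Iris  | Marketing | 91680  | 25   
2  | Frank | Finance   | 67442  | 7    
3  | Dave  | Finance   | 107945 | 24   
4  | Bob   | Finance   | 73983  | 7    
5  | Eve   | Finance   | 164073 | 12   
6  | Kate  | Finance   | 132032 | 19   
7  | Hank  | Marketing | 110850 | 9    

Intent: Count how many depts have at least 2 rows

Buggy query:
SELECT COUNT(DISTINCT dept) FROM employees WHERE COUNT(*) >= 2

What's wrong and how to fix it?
Bug: COUNT(*) cannot appear in WHERE; the per-group count doesn't exist yet

Fix: Group first with HAVING COUNT(*) >= 2, then COUNT the resulting groups

Corrected query:
SELECT COUNT(*) FROM (SELECT dept FROM employees GROUP BY dept HAVING COUNT(*) >= 2)

Result:
COUNT(*)
--------
2       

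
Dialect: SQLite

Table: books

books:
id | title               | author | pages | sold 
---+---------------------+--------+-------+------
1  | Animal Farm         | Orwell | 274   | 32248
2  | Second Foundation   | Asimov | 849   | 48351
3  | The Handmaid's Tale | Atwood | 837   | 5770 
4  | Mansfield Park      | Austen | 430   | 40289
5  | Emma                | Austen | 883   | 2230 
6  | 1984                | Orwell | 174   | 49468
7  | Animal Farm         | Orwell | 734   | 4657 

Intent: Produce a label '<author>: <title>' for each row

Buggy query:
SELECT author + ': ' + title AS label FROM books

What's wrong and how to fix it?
Bug: SQLite uses || for string concatenation; + coerces text to numbers (yielding 0)

Fix: Use the || operator for string concatenation

Corrected query:
SELECT author || ': ' || title AS label FROM books

Result:
label                      
---------------------------
Orwell: Animal Farm        
Asimov: Second Foundation  
Atwood: The Handmaid's Tale
Austen: Mansfield Park     
Austen: Emma               
Orwell: 1984               
Orwell: Animal Farm        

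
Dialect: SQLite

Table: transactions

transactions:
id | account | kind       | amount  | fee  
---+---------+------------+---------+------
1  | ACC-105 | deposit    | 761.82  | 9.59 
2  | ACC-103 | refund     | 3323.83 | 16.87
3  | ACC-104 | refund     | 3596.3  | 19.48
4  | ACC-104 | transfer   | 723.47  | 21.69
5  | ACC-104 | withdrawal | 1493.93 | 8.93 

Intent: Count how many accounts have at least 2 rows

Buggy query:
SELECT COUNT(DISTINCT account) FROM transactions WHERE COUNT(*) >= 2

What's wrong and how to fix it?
Bug: COUNT(*) cannot appear in WHERE; the per-group count doesn't exist yet

Fix: Use a subquery that GROUPs and filters with HAVING, then count its rows

Corrected query:
SELECT COUNT(*) FROM (SELECT account FROM transactions GROUP BY account HAVING COUNT(*) >= 2)

Result:
COUNT(*)
--------
1       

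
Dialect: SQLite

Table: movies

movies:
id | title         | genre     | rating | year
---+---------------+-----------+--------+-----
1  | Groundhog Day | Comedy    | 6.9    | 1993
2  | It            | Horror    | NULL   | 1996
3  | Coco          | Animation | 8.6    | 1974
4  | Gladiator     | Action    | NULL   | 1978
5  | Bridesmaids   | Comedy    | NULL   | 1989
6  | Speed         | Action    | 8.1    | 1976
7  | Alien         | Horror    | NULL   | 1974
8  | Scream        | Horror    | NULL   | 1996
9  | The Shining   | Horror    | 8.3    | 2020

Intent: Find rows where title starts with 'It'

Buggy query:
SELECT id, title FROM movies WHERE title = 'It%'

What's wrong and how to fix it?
Bug: Wildcards only work with LIKE; '=' treats '%' as a literal character

Fix: Replace '=' with LIKE so 'It%' is treated as a pattern

Corrected query:
SELECT id, title FROM movies WHERE title LIKE 'It%'

Result:
id | title
---+------
2  | It   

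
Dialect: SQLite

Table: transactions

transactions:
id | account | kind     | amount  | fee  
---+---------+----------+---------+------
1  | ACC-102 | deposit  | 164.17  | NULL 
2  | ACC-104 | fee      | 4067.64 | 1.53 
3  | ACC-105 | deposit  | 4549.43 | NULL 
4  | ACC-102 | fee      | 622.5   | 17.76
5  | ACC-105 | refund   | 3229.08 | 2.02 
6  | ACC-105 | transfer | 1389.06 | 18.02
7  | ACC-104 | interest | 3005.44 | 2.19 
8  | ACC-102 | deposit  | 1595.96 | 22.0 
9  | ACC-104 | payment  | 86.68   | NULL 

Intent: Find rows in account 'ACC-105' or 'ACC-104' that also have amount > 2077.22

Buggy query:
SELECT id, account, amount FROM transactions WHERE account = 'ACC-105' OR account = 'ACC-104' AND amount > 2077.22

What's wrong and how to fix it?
Bug: Without parentheses, AND is evaluated before OR, so the amount filter only applies to the 'ACC-104' branch

Fix: Add parentheses around the OR so the AND applies to both alternatives

Corrected query:
SELECT id, account, amount FROM transactions WHERE (account = 'ACC-105' OR account = 'ACC-104') AND amount > 2077.22

Result:
id | account | amount 
---+---------+--------
2  | ACC-104 | 4067.64
3  | ACC-105 | 4549.43
5  | ACC-105 | 3229.08
7  | ACC-104 | 3005.44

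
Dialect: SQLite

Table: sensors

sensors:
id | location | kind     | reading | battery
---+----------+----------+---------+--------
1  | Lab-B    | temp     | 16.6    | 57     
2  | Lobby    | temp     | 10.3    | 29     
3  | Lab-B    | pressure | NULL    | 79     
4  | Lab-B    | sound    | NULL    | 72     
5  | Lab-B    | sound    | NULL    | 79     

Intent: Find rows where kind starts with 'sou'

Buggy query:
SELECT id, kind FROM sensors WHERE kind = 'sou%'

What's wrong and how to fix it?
Bug: '=' compares the literal string including the % character; pattern matching needs LIKE

Fix: Use LIKE for wildcard pattern matching

Corrected query:
SELECT id, kind FROM sensors WHERE kind LIKE 'sou%'

Result:
id | kind 
---+------
4  | sound
5  | sound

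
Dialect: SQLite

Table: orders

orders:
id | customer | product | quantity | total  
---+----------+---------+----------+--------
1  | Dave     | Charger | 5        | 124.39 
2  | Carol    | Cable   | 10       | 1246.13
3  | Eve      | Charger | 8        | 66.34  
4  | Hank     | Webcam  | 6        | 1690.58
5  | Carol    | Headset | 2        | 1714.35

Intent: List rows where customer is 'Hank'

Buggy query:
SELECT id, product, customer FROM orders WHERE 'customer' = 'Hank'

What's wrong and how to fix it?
Bug: 'customer' in single quotes is a string literal, not the column; the comparison is literal-vs-literal and never true

Fix: Remove the quotes around the column name (or use double quotes for an identifier)

Corrected query:
SELECT id, product, customer FROM orders WHERE customer = 'Hank'

Result:
id | product | customer
---+---------+---------
4  | Webcam  | Hank    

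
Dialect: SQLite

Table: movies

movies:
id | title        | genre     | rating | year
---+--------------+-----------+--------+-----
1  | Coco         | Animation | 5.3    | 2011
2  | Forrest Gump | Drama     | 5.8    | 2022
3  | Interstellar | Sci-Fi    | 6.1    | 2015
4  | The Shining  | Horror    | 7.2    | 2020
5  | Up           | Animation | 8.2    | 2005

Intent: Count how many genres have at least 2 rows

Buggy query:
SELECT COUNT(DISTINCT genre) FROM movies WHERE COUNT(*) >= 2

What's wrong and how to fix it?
Bug: COUNT(*) cannot appear in WHERE; the per-group count doesn't exist yet

Fix: Use a subquery that GROUPs and filters with HAVING, then count its rows

Corrected query:
SELECT COUNT(*) FROM (SELECT genre FROM movies GROUP BY genre HAVING COUNT(*) >= 2)

Result:
COUNT(*)
--------
1       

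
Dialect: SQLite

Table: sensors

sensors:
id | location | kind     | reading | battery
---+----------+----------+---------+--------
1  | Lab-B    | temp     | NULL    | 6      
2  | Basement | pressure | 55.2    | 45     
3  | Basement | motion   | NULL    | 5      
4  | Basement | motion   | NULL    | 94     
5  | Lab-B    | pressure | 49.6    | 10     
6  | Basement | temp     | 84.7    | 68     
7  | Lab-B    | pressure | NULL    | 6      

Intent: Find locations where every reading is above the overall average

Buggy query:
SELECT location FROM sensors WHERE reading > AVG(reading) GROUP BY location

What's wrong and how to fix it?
Bug: WHERE evaluates per row before aggregation, so AVG() is unavailable

Fix: Compute the overall average in a scalar subquery and compare each group's MIN against it in HAVING

Corrected query:
SELECT location FROM sensors GROUP BY location HAVING MIN(reading) > (SELECT AVG(reading) FROM sensors)

Result:
(no rows)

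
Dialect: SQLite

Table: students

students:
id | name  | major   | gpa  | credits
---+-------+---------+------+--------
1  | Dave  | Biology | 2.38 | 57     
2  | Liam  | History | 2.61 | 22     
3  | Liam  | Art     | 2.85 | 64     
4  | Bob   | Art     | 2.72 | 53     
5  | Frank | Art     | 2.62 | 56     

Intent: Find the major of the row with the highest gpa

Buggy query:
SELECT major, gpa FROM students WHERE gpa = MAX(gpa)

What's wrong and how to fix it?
Bug: WHERE is evaluated per row; an aggregate over the whole table isn't defined there

Fix: Wrap MAX in a scalar subquery so WHERE compares against a single value

Corrected query:
SELECT major, gpa FROM students WHERE gpa = (SELECT MAX(gpa) FROM students)

Result:
major | gpa 
------+-----
Art   | 2.85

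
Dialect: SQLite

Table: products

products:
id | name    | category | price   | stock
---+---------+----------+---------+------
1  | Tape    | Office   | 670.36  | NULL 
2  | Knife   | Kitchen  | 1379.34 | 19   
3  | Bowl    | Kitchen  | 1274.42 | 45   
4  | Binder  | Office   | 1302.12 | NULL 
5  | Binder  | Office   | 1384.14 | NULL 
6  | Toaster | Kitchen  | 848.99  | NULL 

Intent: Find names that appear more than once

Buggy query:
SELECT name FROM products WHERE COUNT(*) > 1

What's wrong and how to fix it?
Bug: COUNT(*) is an aggregate and cannot be used in WHERE

Fix: Group first, then use HAVING for the count condition

Corrected query:
SELECT name FROM products GROUP BY name HAVING COUNT(*) > 1

Result:
name  
------
Binder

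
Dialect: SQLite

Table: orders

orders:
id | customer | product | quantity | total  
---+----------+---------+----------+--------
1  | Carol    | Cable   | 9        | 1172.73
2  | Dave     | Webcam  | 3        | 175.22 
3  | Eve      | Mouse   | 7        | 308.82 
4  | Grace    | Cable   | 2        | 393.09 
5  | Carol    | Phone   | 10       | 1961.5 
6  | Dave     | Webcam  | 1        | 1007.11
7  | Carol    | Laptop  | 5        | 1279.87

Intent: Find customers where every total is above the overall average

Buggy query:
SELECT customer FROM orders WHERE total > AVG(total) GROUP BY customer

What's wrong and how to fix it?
Bug: WHERE evaluates per row before aggregation, so AVG() is unavailable

Fix: Use a subquery for AVG and a HAVING MIN(...) filter so the condition holds for every row in the group

Corrected query:
SELECT customer FROM orders GROUP BY customer HAVING MIN(total) > (SELECT AVG(total) FROM orders)

Result:
customer
--------
Carol   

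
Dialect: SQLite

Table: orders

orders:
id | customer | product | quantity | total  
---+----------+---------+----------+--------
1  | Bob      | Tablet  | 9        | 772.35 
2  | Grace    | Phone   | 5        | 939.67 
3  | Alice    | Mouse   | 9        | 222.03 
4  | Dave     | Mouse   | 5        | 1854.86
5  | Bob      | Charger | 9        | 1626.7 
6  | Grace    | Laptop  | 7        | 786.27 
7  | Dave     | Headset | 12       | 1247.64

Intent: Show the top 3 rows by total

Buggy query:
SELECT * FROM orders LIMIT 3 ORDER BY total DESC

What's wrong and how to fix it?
Bug: ORDER BY cannot follow LIMIT; LIMIT is the final clause

Fix: Swap the clauses: ORDER BY first, then LIMIT

Corrected query:
SELECT * FROM orders ORDER BY total DESC LIMIT 3

Result:
id | customer | product | quantity | total  
---+----------+---------+----------+--------
4  | Dave     | Mouse   | 5        | 1854.86
5  | Bob      | Charger | 9        | 1626.7 
7  | Dave     | Headset | 12       | 1247.64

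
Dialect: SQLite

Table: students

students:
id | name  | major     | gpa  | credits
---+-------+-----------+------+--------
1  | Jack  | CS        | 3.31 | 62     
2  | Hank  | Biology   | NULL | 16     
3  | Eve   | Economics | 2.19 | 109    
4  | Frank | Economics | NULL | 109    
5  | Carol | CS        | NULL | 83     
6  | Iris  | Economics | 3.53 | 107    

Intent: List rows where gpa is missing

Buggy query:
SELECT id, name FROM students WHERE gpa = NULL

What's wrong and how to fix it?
Bug: '= NULL' is always unknown in SQL three-valued logic, so no rows match

Fix: Use IS NULL to test for NULL

Corrected query:
SELECT id, name FROM students WHERE gpa IS NULL

Result:
id | name 
---+------
2  | Hank 
4  | Frank
5  | Carol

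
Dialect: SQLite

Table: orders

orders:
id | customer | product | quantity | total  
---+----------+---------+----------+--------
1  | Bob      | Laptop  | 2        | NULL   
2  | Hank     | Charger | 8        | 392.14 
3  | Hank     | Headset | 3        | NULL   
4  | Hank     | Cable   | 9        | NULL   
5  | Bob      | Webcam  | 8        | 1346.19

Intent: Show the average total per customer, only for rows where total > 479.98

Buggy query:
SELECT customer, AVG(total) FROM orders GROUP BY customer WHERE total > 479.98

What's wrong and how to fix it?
Bug: Row-level WHERE must come before GROUP BY in the clause order

Fix: Move the WHERE clause before GROUP BY

Corrected query:
SELECT customer, AVG(total) FROM orders WHERE total > 479.98 GROUP BY customer

Result:
customer | AVG(total)
---------+-----------
Bob      | 1346.19   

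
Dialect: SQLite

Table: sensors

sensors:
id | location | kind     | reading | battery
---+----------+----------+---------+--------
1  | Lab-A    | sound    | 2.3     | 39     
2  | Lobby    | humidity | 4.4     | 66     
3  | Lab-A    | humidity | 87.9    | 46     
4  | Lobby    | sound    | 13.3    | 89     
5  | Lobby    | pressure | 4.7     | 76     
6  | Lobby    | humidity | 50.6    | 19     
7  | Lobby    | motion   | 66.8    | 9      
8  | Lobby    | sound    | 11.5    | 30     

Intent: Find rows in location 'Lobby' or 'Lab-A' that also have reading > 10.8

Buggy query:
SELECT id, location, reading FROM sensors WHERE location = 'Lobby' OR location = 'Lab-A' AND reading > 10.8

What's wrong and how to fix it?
Bug: AND binds tighter than OR, so this parses as location = 'Lobby' OR (location = 'Lab-A' AND reading > 10.8)

Fix: Group the OR with parentheses (or use IN), then AND the threshold

Corrected query:
SELECT id, location, reading FROM sensors WHERE (location = 'Lobby' OR location = 'Lab-A') AND reading > 10.8

Result:
id | location | reading
---+----------+--------
3  | Lab-A    | 87.9   
4  | Lobby    | 13.3   
6  | Lobby    | 50.6   
7  | Lobby    | 66.8   
8  | Lobby    | 11.5   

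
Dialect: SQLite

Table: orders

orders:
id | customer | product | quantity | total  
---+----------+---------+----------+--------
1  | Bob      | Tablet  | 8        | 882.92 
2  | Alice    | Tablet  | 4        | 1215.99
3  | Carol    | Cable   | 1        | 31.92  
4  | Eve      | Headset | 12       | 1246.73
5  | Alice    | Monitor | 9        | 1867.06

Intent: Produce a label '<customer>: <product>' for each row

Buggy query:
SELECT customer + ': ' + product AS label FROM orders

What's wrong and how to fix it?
Bug: '+' is numeric addition; on text columns SQLite converts them to 0 instead of concatenating

Fix: Use the || operator for string concatenation

Corrected query:
SELECT customer || ': ' || product AS label FROM orders

Result:
label         
--------------
Bob: Tablet   
Alice: Tablet 
Carol: Cable  
Eve: Headset  
Alice: Monitor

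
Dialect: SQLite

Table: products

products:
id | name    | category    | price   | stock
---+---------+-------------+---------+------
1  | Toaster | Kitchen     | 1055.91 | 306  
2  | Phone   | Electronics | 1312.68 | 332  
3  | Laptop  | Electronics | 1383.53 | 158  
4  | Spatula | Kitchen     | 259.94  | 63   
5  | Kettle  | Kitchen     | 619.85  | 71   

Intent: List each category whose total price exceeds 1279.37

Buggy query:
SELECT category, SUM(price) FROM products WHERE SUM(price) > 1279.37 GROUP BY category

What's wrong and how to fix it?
Bug: WHERE runs before GROUP BY, so aggregates aren't available there

Fix: Move the aggregate condition to a HAVING clause

Corrected query:
SELECT category, SUM(price) FROM products GROUP BY category HAVING SUM(price) > 1279.37

Result:
category    | SUM(price)
------------+-----------
Electronics | 2696.21   
Kitchen     | 1935.7    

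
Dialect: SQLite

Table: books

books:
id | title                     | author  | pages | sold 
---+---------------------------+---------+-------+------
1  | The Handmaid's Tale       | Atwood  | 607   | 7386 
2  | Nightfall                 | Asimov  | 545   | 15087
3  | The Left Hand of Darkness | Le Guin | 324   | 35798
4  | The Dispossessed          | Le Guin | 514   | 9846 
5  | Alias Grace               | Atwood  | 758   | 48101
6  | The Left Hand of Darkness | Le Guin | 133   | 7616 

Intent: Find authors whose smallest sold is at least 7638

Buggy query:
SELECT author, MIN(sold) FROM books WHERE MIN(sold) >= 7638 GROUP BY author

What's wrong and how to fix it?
Bug: Aggregates like MIN are computed per group after WHERE runs

Fix: Replace WHERE with HAVING after the GROUP BY

Corrected query:
SELECT author, MIN(sold) FROM books GROUP BY author HAVING MIN(sold) >= 7638

Result:
author | MIN(sold)
-------+----------
Asimov | 15087    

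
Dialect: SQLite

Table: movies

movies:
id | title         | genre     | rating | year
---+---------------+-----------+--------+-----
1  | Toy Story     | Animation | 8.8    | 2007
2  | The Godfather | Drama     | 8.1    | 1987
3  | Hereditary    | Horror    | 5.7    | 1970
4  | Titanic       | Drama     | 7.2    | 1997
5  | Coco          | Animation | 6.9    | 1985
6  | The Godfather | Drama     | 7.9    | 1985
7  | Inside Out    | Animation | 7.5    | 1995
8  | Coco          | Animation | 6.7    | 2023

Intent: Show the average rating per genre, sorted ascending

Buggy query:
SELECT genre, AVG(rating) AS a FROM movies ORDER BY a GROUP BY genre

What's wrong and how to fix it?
Bug: ORDER BY appears before GROUP BY; SQL clause order requires GROUP BY first

Fix: Move ORDER BY to the end, after GROUP BY

Corrected query:
SELECT genre, AVG(rating) AS a FROM movies GROUP BY genre ORDER BY a

Result:
genre     | a       
----------+---------
Horror    | 5.7     
Animation | 7.475   
Drama     | 7.733333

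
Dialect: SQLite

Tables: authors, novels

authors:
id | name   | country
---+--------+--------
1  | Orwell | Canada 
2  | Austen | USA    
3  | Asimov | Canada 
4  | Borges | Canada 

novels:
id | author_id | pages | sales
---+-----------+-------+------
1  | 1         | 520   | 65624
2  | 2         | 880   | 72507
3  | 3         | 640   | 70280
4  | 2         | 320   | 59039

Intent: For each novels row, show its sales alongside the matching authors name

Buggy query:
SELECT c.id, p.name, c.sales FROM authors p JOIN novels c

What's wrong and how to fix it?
Bug: JOIN with no ON clause produces a cartesian product; every novels row pairs with every authors row

Fix: Add ON c.author_id = p.id to the JOIN

Corrected query:
SELECT c.id, p.name, c.sales FROM authors p JOIN novels c ON c.author_id = p.id

Result:
id | name   | sales
---+--------+------
1  | Orwell | 65624
2  | Austen | 72507
3  | Asimov | 70280
4  | Austen | 59039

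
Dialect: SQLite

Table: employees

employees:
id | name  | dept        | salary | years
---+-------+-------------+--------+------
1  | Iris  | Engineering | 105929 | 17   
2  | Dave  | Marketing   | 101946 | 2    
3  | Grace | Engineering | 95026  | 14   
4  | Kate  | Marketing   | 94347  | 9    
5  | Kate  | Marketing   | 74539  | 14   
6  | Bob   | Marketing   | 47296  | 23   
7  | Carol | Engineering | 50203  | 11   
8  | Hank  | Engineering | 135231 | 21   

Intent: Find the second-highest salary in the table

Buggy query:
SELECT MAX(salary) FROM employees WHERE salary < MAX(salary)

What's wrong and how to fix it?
Bug: The inner MAX is an aggregate inside WHERE, which is not allowed

Fix: Put the inner MAX in a scalar subquery

Corrected query:
SELECT MAX(salary) FROM employees WHERE salary < (SELECT MAX(salary) FROM employees)

Result:
MAX(salary)
-----------
105929     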